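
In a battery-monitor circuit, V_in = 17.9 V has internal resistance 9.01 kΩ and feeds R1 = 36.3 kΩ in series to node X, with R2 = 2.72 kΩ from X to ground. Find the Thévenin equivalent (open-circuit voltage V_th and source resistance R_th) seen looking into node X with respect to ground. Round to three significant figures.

V_th ≈ 1.01 V, R_th ≈ 2.57 kΩ

R1' = 9.01 + 36.3 = 45.31 kΩ (source resistance + R1).
Open-circuit (no load on X): V_th = V_in · R2/(R1' + R2) = 17.9 × 2.72/(45.31 + 2.72) = 1.014 V.
Looking into X with the source shorted: R_th = R1'·R2/(R1'+R2) = 45.31 × 2.72/48.03 = 2.566 kΩ.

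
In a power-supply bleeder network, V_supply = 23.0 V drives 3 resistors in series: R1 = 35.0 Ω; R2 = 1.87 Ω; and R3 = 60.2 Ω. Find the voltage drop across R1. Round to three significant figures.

V ≈ 8.29 V

ΣR = 35.0 + 1.87 + 60.2 = 97.07 Ω.
V = V_supply · R/ΣR = 23.0 × 0.3606 = 8.293 V.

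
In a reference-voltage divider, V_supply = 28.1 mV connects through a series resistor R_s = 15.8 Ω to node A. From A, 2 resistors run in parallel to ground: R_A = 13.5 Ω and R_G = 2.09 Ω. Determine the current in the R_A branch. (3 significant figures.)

I ≈ 0.214 mA

Combine the parallel branches: R_p = (1/13.5 + 1/2.09)⁻¹ = 1.810 Ω.
Node voltage V_A = V_supply · R_p/(R_s + R_p) = 28.1 × 0.1028 = 2.888 mV.
Branch current I = V_A/R_A = 2.888/13.5 = 0.2139 mA.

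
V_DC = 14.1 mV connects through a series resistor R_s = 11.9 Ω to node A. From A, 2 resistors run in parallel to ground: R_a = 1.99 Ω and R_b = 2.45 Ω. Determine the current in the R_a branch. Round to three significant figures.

Combine the parallel branches: R_p = (1/1.99 + 1/2.45)⁻¹ = 1.098 Ω.
V_A by voltage divider: V_A = 14.1 × 1.098/(11.9 + 1.098) = 1.191 mV.
I(R_a) = V_A / R_a = 1.191/1.99 = 0.5986 mA.

I ≈ 0.599 mA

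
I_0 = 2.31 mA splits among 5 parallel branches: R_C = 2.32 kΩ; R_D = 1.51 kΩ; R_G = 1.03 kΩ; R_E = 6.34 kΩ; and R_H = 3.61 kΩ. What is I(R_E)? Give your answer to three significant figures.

ΣG = 1/2.32 + 1/1.51 + 1/1.03 + 1/6.34 + 1/3.61 = 2.499.
R_E takes the fraction G_k/ΣG = 0.1577/2.499 = 0.06312, so I = 2.31 × 0.06312 = 0.1458 mA.

I ≈ 0.146 mA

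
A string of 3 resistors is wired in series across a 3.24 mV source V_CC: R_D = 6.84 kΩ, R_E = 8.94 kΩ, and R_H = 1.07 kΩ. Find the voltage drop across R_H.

V ≈ 0.206 mV

ΣR = 6.84 + 8.94 + 1.07 = 16.85 kΩ.
Voltage divider: V = V_CC · (1.070 / 16.85) = 3.24 × 0.06350 = 0.2057 mV.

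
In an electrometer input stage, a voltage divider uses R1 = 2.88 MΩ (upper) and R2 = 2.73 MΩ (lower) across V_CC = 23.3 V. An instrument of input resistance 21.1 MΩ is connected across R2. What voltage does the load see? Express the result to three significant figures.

V_out ≈ 10.6 V

R2 ‖ R_L = (2.73 × 21.1)/(2.73 + 21.1) = 2.417 MΩ.
Then V_out = V_CC · R2'/(R1 + R2') = 23.3 × 2.417/5.297 = 10.63 V.
(Unloaded it would be 11.3 V; the load pulls it down.)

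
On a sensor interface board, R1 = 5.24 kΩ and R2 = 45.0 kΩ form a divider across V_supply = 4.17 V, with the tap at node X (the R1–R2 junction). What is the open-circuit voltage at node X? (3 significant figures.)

With X open, the divider is unloaded: V_th = 4.17 × 45.0/50.24 = 3.735 V.

V_th ≈ 3.74 V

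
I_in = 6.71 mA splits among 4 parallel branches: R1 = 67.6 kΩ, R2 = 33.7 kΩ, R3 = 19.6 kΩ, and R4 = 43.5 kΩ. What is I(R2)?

Total conductance ΣG = 1/67.6 + 1/33.7 + 1/19.6 + 1/43.5 = 0.1185 (units of 1/kΩ).
By the current-divider rule, I = I_in · G_k/ΣG = 6.71 × 0.2505 = 1.681 mA.

I ≈ 1.68 mA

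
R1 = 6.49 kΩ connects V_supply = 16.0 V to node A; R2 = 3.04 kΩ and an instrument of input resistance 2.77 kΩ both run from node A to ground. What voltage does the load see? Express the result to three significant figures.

The load sits in parallel with R2, giving an effective lower resistance R2' = R2·R_L/(R2+R_L) = 1.449 kΩ.
Then V_out = V_supply · R2'/(R1 + R2') = 16.0 × 1.449/7.939 = 2.921 V.
(Unloaded it would be 5.10 V; the load pulls it down.)

V_out ≈ 2.92 V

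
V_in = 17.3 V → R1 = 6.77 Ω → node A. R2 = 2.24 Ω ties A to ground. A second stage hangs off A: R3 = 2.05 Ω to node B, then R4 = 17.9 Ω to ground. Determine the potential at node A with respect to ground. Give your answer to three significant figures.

V_A ≈ 3.97 V

Looking into the second stage from A: R3 + R4 = 19.95 Ω appears in parallel with R2.
R2 ‖ (R3+R4) = 2.014 Ω.
So V_A = 17.3 × 0.2293 = 3.966 V.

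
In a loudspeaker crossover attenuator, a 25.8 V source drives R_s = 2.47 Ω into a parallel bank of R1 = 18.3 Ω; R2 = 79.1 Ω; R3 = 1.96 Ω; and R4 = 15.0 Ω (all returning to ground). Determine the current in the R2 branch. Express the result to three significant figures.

I ≈ 0.126 A

Equivalent of the parallel group: R_p = 1.552 Ω.
Node voltage V_A = V_DC · R_p/(R_s + R_p) = 25.8 × 0.3859 = 9.957 V.
I(R2) = V_A / R2 = 9.957/79.1 = 0.1259 A.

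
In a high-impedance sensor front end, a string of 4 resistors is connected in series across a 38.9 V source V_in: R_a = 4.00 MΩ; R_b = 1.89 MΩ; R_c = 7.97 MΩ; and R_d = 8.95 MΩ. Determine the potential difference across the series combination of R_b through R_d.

V ≈ 32.1 V

Total series resistance ΣR = 4.00 + 1.89 + 7.97 + 8.95 = 22.81 MΩ.
R_{R_b..R_d} = 1.89 + 7.97 + 8.95 = 18.81 MΩ.
Voltage divider: V = V_in · (18.81 / 22.81) = 38.9 × 0.8246 = 32.08 V.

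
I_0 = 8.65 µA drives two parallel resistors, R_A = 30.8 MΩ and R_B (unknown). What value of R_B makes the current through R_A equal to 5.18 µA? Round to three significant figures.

R_B ≈ 46.0 MΩ

The fraction through R_A equals R_B/(R_A+R_B).
5.18/8.65 = R_B/(R_A + R_B) → R_B = R_A · (0.5988)/(1 − 0.5988) = 30.8 × 1.493 = 45.98 MΩ.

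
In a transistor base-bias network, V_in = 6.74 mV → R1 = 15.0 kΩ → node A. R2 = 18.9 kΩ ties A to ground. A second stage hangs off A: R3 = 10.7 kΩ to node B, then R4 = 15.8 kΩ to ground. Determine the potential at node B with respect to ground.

Looking into the second stage from A: R3 + R4 = 26.50 kΩ appears in parallel with R2.
R2 ‖ (R3+R4) = 11.03 kΩ.
So V_A = 6.74 × 0.4238 = 2.856 mV.
V_B = V_A × 0.5962 = 1.703 mV.

V_B ≈ 1.70 mV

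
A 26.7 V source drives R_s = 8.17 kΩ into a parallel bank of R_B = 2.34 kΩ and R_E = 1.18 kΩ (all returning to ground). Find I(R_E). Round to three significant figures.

I ≈ 1.98 mA

Equivalent of the parallel group: R_p = 0.7844 kΩ.
V_A by voltage divider: V_A = 26.7 × 0.7844/(8.17 + 0.7844) = 2.339 V.
Branch current I = V_A/R_E = 2.339/1.18 = 1.982 mA.
(Equivalently: I_total = 2.982 mA, then current-divider fraction G_k/ΣG = 0.6648.)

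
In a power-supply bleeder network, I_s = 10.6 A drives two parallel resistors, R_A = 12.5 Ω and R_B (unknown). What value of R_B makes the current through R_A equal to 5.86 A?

R_B ≈ 15.5 Ω

The fraction through R_A equals R_B/(R_A+R_B).
With f = 0.5528, R_B = R_A · f/(1−f) = 12.5 × 1.236 = 15.45 Ω.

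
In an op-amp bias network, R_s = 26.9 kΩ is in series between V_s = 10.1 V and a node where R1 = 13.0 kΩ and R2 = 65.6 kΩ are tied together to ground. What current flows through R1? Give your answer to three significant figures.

I ≈ 0.223 mA

Combine the parallel branches: R_p = (1/13.0 + 1/65.6)⁻¹ = 10.85 kΩ.
V_A by voltage divider: V_A = 10.1 × 10.85/(26.9 + 10.85) = 2.903 V.
I(R1) = V_A / R1 = 2.903/13.0 = 0.2233 mA.
(Equivalently: I_total = 0.2676 mA, then current-divider fraction G_k/ΣG = 0.8346.)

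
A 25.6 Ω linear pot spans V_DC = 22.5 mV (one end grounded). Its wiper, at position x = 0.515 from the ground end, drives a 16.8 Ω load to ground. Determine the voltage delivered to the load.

V_out ≈ 8.39 mV

Lower segment x·R_p = 13.18 Ω; upper segment (1−x)·R_p = 12.42 Ω.
(x·R_p) ‖ R_L = 7.387 Ω.
Then V_out = V_DC · 7.387/(12.42 + 7.387) = 8.393 mV.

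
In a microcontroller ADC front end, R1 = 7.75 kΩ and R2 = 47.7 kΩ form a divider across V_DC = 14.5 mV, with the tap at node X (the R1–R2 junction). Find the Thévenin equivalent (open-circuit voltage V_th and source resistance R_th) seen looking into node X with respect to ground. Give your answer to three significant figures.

V_th ≈ 12.5 mV, R_th ≈ 6.67 kΩ

Open-circuit (no load on X): V_th = V_DC · R2/(R1 + R2) = 14.5 × 47.7/(7.750 + 47.7) = 12.47 mV.
With V_DC suppressed (replaced by a short), R_th = R1 ‖ R2 = (7.750 × 47.7)/(7.750 + 47.7) = 6.667 kΩ.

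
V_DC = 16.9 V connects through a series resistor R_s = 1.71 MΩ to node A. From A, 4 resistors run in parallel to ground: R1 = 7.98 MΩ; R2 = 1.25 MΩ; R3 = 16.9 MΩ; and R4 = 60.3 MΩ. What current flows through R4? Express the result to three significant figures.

Combine the parallel branches: R_p = (1/7.98 + 1/1.25 + 1/16.9 + 1/60.3)⁻¹ = 0.9989 MΩ.
Node voltage V_A = V_DC · R_p/(R_s + R_p) = 16.9 × 0.3688 = 6.232 V.
I(R4) = V_A / R4 = 6.232/60.3 = 0.1033 µA.
(Check via current divider: I_total = 6.239 µA; share G_k/ΣG = 0.01657 → same result.)

I ≈ 0.103 µA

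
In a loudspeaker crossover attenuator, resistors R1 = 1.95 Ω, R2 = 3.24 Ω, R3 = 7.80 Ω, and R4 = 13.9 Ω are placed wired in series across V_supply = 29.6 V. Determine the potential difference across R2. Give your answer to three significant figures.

Total series resistance ΣR = 1.95 + 3.24 + 7.80 + 13.9 = 26.89 Ω.
Voltage divider: V = V_supply · (3.240 / 26.89) = 29.6 × 0.1205 = 3.567 V.

V ≈ 3.57 V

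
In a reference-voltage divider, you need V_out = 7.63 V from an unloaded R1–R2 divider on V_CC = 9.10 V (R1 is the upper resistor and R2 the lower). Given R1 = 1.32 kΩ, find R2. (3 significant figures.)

R2 ≈ 6.85 kΩ

The divider ratio is R2/(R1+R2) = 7.63/9.10 = 0.8385.
Rearranging, R2 = R1·k/(1−k) = 1.32 × 5.190 = 6.851 kΩ.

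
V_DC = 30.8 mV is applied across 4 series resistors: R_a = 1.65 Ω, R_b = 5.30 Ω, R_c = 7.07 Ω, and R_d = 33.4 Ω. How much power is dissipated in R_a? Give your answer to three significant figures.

P ≈ 0.696 µW

The common current is I = 30.8/47.42 = 0.6495 mA.
P(R_a) = I²·R_a = (0.6495)² × 1.65 = 0.6961 µW.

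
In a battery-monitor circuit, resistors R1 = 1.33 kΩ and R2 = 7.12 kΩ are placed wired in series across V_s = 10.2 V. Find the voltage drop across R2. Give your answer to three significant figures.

Series total: ΣR = 1.33 + 7.12 = 8.450 kΩ.
V = V_s · R/ΣR = 10.2 × 0.8426 = 8.595 V.

V ≈ 8.59 V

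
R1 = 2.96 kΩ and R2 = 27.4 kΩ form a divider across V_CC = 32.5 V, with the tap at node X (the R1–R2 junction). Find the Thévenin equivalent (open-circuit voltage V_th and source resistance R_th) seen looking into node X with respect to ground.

V_th ≈ 29.3 V, R_th ≈ 2.67 kΩ

With X open, the divider is unloaded: V_th = 32.5 × 27.4/30.36 = 29.33 V.
With V_CC suppressed (replaced by a short), R_th = R1 ‖ R2 = (2.960 × 27.4)/(2.960 + 27.4) = 2.671 kΩ.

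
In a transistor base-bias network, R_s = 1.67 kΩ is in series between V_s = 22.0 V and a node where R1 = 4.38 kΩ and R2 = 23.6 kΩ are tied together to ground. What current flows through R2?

Equivalent of the parallel group: R_p = 3.694 kΩ.
V_A by voltage divider: V_A = 22.0 × 3.694/(1.67 + 3.694) = 15.15 V.
Branch current I = V_A/R2 = 15.15/23.6 = 0.6420 mA.

I ≈ 0.642 mA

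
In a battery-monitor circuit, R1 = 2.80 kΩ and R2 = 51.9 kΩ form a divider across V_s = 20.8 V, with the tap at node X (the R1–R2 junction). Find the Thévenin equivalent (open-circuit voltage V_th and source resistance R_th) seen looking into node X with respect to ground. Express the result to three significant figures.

V_th ≈ 19.7 V, R_th ≈ 2.66 kΩ

With X open, the divider is unloaded: V_th = 20.8 × 51.9/54.70 = 19.74 V.
Zeroing V_s shorts the top of R1 to ground, so R_th = R1 ‖ R2 = 2.657 kΩ.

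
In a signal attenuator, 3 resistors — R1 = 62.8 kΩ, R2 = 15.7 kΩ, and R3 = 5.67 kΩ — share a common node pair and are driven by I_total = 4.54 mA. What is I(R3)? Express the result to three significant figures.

Conductances: ΣG = 1/62.8 + 1/15.7 + 1/5.67 = 0.2560 (1/kΩ).
R3 takes the fraction G_k/ΣG = 0.1764/0.2560 = 0.6890, so I = 4.54 × 0.6890 = 3.128 mA.

I ≈ 3.13 mA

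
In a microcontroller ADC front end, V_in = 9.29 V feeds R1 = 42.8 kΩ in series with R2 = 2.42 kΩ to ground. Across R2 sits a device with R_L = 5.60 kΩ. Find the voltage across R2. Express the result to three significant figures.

V_out ≈ 0.353 V

The load sits in parallel with R2, giving an effective lower resistance R2' = R2·R_L/(R2+R_L) = 1.690 kΩ.
Voltage divider with the loaded lower leg: V_out = 9.29 × 1.690/(42.8 + 1.690) = 9.29 × 0.03798 = 0.3528 V.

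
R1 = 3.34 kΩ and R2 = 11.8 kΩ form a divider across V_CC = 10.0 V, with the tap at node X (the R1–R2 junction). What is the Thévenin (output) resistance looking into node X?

With V_CC suppressed (replaced by a short), R_th = R1 ‖ R2 = (3.340 × 11.8)/(3.340 + 11.8) = 2.603 kΩ.

R_th ≈ 2.60 kΩ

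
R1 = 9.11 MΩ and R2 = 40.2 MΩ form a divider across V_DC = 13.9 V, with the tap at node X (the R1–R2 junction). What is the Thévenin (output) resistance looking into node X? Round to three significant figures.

R_th ≈ 7.43 MΩ

Zeroing V_DC shorts the top of R1 to ground, so R_th = R1 ‖ R2 = 7.427 MΩ.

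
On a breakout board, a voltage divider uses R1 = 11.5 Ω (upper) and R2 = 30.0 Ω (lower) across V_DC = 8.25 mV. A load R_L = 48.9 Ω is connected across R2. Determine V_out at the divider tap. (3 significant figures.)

First combine the lower leg with the load: R2 ‖ R_L = 18.59 Ω.
Now apply the divider: V_out = 8.25 × 0.6179 = 5.097 mV.
(Unloaded it would be 5.96 mV; the load pulls it down.)

V_out ≈ 5.10 mV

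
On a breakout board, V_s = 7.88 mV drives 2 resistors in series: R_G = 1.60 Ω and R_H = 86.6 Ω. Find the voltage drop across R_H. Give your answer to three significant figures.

V ≈ 7.74 mV

ΣR = 1.60 + 86.6 = 88.20 Ω.
V = V_s · R/ΣR = 7.88 × 0.9819 = 7.737 mV.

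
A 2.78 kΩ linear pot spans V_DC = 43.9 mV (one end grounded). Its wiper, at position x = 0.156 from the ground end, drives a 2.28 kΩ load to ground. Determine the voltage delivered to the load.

V_out ≈ 5.90 mV

Split the track: R_lower = x·R_p = 0.4337 kΩ, R_upper = (1−x)·R_p = 2.346 kΩ.
R_L loads the lower segment: effective lower R = 0.3644 kΩ.
Loaded-divider output: V_out = 43.9 × 0.1344 = 5.901 mV.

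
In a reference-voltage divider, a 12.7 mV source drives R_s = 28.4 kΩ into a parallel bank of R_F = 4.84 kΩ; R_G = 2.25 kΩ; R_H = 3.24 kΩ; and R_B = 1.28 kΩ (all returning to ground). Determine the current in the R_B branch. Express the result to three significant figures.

Equivalent of the parallel group: R_p = 0.5744 kΩ.
V_A by voltage divider: V_A = 12.7 × 0.5744/(28.4 + 0.5744) = 0.2518 mV.
I(R_B) = V_A / R_B = 0.2518/1.28 = 0.1967 µA.
(Equivalently: I_total = 0.4383 µA, then current-divider fraction G_k/ΣG = 0.4487.)

I ≈ 0.197 µA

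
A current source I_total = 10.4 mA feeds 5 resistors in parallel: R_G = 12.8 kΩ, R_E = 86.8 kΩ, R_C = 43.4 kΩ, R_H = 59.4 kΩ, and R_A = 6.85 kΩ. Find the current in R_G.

I ≈ 2.95 mA

ΣG = 1/12.8 + 1/86.8 + 1/43.4 + 1/59.4 + 1/6.85 = 0.2755.
By the current-divider rule, I = I_total · G_k/ΣG = 10.4 × 0.2836 = 2.949 mA.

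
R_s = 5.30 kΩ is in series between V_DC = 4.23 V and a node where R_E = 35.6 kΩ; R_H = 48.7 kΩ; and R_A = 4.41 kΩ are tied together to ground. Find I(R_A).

Parallel bank: R_p = 1/(1/35.6 + 1/48.7 + 1/4.41) = 3.631 kΩ.
V_A = 4.23 × 3.631/8.931 = 1.720 V.
Branch current I = V_A/R_A = 1.720/4.41 = 0.3900 mA.
(Equivalently: I_total = 0.4736 mA, then current-divider fraction G_k/ΣG = 0.8234.)

I ≈ 0.390 mA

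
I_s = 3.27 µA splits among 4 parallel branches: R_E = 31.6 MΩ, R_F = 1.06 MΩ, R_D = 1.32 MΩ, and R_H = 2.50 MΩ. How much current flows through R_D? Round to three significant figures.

Total conductance ΣG = 1/31.6 + 1/1.06 + 1/1.32 + 1/2.50 = 2.133 (units of 1/MΩ).
R_D takes the fraction G_k/ΣG = 0.7576/2.133 = 0.3552, so I = 3.27 × 0.3552 = 1.162 µA.

I ≈ 1.16 µA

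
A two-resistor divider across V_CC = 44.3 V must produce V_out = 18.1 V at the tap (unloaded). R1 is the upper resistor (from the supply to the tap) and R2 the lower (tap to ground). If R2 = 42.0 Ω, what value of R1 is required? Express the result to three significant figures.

V_out/V_CC = R2/(R1+R2) = 0.4086.
Rearranging, R1 = R2·(1−k)/k = 42.0 × 1.448 = 60.80 Ω.

R1 ≈ 60.8 Ω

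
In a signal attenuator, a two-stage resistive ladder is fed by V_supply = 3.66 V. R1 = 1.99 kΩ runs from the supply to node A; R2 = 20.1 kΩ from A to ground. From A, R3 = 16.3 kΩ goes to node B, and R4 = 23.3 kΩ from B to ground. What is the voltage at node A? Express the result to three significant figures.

Looking into the second stage from A: R3 + R4 = 39.60 kΩ appears in parallel with R2.
R2 ‖ (R3+R4) = 13.33 kΩ.
So V_A = 3.66 × 0.8701 = 3.185 V.

V_A ≈ 3.18 V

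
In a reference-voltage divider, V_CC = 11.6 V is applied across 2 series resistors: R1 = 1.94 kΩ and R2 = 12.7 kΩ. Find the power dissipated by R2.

P ≈ 7.97 mW

ΣR = 14.64 kΩ → I = 11.6/14.64 = 0.7923 mA.
V(R2) = I·R = 10.06 V; P = V·I = 10.06 × 0.7923 = 7.973 mW.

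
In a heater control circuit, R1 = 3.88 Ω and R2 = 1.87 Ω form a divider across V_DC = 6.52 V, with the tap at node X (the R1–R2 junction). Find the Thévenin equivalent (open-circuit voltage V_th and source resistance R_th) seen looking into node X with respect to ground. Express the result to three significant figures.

V_th ≈ 2.12 V, R_th ≈ 1.26 Ω

With X open, the divider is unloaded: V_th = 6.52 × 1.87/5.750 = 2.120 V.
Zeroing V_DC shorts the top of R1 to ground, so R_th = R1 ‖ R2 = 1.262 Ω.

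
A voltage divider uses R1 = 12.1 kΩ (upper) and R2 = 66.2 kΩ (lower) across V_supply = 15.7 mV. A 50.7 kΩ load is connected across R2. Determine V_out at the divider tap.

V_out ≈ 11.0 mV

R2 ‖ R_L = (66.2 × 50.7)/(66.2 + 50.7) = 28.71 kΩ.
Now apply the divider: V_out = 15.7 × 0.7035 = 11.05 mV.
(Unloaded it would be 13.3 mV; the load pulls it down.)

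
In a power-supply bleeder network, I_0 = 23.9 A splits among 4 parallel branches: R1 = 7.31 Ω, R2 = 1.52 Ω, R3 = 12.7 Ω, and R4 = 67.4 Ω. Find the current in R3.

I ≈ 2.12 A

Total conductance ΣG = 1/7.31 + 1/1.52 + 1/12.7 + 1/67.4 = 0.8883 (units of 1/Ω).
R3 takes the fraction G_k/ΣG = 0.07874/0.8883 = 0.08864, so I = 23.9 × 0.08864 = 2.119 A.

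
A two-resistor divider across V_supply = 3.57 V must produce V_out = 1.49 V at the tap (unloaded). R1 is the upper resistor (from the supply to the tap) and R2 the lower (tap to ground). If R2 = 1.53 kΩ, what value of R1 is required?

R1 ≈ 2.14 kΩ

V_out/V_supply = R2/(R1+R2) = 0.4174.
So R1 = R2 · (V_supply/V_out − 1) = 1.53 × (3.57/1.49 − 1) = 1.53 × 1.396 = 2.136 kΩ.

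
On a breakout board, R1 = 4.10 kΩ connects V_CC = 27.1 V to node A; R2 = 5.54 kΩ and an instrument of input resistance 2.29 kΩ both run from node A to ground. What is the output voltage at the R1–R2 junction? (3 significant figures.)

The load sits in parallel with R2, giving an effective lower resistance R2' = R2·R_L/(R2+R_L) = 1.620 kΩ.
Now apply the divider: V_out = 27.1 × 0.2832 = 7.676 V.

V_out ≈ 7.68 V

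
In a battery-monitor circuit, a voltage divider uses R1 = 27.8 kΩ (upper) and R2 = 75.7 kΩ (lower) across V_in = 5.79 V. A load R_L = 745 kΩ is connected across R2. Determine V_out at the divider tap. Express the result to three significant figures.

First combine the lower leg with the load: R2 ‖ R_L = 68.72 kΩ.
Voltage divider with the loaded lower leg: V_out = 5.79 × 68.72/(27.8 + 68.72) = 5.79 × 0.7120 = 4.122 V.

V_out ≈ 4.12 V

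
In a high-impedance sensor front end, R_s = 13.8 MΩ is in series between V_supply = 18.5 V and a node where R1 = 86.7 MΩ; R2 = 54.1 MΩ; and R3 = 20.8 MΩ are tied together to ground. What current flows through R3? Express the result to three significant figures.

I ≈ 0.428 µA

Equivalent of the parallel group: R_p = 12.80 MΩ.
V_A by voltage divider: V_A = 18.5 × 12.80/(13.8 + 12.80) = 8.904 V.
Branch current I = V_A/R3 = 8.904/20.8 = 0.4281 µA.
(Check via current divider: I_total = 0.6954 µA; share G_k/ΣG = 0.6156 → same result.)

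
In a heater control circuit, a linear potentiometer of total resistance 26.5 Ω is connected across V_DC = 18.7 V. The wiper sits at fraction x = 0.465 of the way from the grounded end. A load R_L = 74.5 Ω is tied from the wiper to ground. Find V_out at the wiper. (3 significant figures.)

V_out ≈ 7.99 V

The pot divides into 14.18 Ω above the wiper and 12.32 Ω below.
R_L loads the lower segment: effective lower R = 10.57 Ω.
V_out = 18.7 × 10.57/(14.18 + 10.57) = 7.989 V.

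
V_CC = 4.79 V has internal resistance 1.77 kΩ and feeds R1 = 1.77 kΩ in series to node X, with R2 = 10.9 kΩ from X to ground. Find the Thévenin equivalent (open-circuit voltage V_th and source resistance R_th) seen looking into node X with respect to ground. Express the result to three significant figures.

R1' = 1.77 + 1.77 = 3.540 kΩ (source resistance + R1).
Open-circuit (no load on X): V_th = V_CC · R2/(R1' + R2) = 4.79 × 10.9/(3.540 + 10.9) = 3.616 V.
Zeroing V_CC shorts the top of R1' to ground, so R_th = R1' ‖ R2 = 2.672 kΩ.

V_th ≈ 3.62 V, R_th ≈ 2.67 kΩ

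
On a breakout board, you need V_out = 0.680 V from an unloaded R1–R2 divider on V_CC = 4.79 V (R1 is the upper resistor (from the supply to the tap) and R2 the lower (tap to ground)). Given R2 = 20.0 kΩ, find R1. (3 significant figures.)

R1 ≈ 121 kΩ

Required fraction k = V_out/V_CC = 0.1420.
So R1 = R2 · (V_CC/V_out − 1) = 20.0 × (4.79/0.680 − 1) = 20.0 × 6.044 = 120.9 kΩ.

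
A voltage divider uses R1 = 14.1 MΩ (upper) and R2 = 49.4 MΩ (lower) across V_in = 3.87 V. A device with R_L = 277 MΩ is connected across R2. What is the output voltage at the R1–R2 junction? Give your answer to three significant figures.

First combine the lower leg with the load: R2 ‖ R_L = 41.92 MΩ.
Then V_out = V_in · R2'/(R1 + R2') = 3.87 × 41.92/56.02 = 2.896 V.

V_out ≈ 2.90 V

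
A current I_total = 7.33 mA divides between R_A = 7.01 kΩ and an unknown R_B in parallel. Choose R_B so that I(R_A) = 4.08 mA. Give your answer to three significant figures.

R_B ≈ 8.80 kΩ

The fraction through R_A equals R_B/(R_A+R_B).
With f = 0.5566, R_B = R_A · f/(1−f) = 7.01 × 1.255 = 8.800 kΩ.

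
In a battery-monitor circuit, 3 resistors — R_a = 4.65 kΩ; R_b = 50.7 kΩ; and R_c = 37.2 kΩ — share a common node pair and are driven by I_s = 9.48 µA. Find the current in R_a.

ΣG = 1/4.65 + 1/50.7 + 1/37.2 = 0.2617.
Current divider: I(R_a) = I_s · G_k/ΣG = 9.48 × (0.2151/0.2617) = 9.48 × 0.8219 = 7.791 µA.

I ≈ 7.79 µA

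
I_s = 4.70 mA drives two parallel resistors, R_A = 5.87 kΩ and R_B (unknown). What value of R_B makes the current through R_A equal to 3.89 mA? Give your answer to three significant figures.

The fraction through R_A equals R_B/(R_A+R_B).
With f = 0.8277, R_B = R_A · f/(1−f) = 5.87 × 4.802 = 28.19 kΩ.

R_B ≈ 28.2 kΩ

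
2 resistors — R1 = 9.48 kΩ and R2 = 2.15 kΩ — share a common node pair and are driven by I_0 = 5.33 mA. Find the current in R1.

I ≈ 0.985 mA

Two-branch current divider: I_k = I_0 · R_other/(R_1 + R_2).
I(R1) = 5.33 × 2.15/(9.48 + 2.15) = 5.33 × 0.1849 = 0.9853 mA.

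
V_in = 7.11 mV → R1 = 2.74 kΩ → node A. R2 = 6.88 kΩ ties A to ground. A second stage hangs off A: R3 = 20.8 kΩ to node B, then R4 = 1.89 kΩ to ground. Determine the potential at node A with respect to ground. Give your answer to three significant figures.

The second stage (R3 + R4 = 22.69 kΩ) loads node A in parallel with R2.
Effective lower resistance at A: R2 ‖ 22.69 = 5.279 kΩ.
V_A = 7.11 × 5.279/(2.74 + 5.279) = 4.681 mV.

V_A ≈ 4.68 mV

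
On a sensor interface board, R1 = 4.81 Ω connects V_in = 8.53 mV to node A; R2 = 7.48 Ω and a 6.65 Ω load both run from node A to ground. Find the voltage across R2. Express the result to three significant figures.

V_out ≈ 3.60 mV

The load sits in parallel with R2, giving an effective lower resistance R2' = R2·R_L/(R2+R_L) = 3.520 Ω.
Now apply the divider: V_out = 8.53 × 0.4226 = 3.605 mV.
(Unloaded it would be 5.19 mV; the load pulls it down.)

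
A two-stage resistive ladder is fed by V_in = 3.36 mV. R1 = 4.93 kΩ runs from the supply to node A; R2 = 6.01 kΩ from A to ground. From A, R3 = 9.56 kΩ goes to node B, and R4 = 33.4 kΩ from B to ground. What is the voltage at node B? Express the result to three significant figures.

V_B ≈ 1.35 mV

Looking into the second stage from A: R3 + R4 = 42.96 kΩ appears in parallel with R2.
R2 ‖ (R3+R4) = 5.272 kΩ.
So V_A = 3.36 × 0.5168 = 1.736 mV.
Stage 2 is unloaded, so V_B = V_A · R4/(R3+R4) = 1.736 × 33.4/42.96 = 1.350 mV.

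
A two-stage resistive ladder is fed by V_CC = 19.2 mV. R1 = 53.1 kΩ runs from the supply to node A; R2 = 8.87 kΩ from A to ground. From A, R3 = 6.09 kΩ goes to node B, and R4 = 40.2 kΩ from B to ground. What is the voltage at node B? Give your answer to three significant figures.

Looking into the second stage from A: R3 + R4 = 46.29 kΩ appears in parallel with R2.
R2 ‖ (R3+R4) = 7.444 kΩ.
V_A = 19.2 × 7.444/(53.1 + 7.444) = 2.361 mV.
Then the unloaded second divider: V_B = V_A × R4/(R3+R4) = 2.361 × 0.8684 = 2.050 mV.

V_B ≈ 2.05 mV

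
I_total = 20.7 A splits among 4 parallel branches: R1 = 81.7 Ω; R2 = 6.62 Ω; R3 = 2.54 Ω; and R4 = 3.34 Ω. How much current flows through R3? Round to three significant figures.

I ≈ 9.52 A

Total conductance ΣG = 1/81.7 + 1/6.62 + 1/2.54 + 1/3.34 = 0.8564 (units of 1/Ω).
Current divider: I(R3) = I_total · G_k/ΣG = 20.7 × (0.3937/0.8564) = 20.7 × 0.4597 = 9.516 A.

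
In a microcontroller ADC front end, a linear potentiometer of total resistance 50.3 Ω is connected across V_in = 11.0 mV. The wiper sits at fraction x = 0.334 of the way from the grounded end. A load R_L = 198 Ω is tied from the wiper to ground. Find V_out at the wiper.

V_out ≈ 3.48 mV

The pot divides into 33.50 Ω above the wiper and 16.80 Ω below.
(x·R_p) ‖ R_L = 15.49 Ω.
V_out = 11.0 × 15.49/(33.50 + 15.49) = 3.477 mV.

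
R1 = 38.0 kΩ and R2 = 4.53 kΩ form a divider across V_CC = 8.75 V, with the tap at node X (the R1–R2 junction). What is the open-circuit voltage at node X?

V_th ≈ 0.932 V

With X open, the divider is unloaded: V_th = 8.75 × 4.53/42.53 = 0.9320 V.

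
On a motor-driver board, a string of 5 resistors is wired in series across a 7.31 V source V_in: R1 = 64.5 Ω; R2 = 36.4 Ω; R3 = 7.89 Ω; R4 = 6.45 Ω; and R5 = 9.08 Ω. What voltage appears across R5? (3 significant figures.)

Series total: ΣR = 64.5 + 36.4 + 7.89 + 6.45 + 9.08 = 124.3 Ω.
Voltage divider: V = V_in · (9.080 / 124.3) = 7.31 × 0.07304 = 0.5339 V.

V ≈ 0.534 V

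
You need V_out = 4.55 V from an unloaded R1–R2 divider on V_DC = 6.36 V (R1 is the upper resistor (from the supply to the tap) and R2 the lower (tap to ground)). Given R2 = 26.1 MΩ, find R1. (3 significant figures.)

V_out/V_DC = R2/(R1+R2) = 0.7154.
R1 = R2·(1/k − 1) = 26.1 × 0.3978 = 10.38 MΩ.

R1 ≈ 10.4 MΩ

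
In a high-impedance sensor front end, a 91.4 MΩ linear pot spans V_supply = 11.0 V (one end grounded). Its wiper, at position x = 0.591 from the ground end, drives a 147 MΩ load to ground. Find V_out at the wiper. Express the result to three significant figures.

V_out ≈ 5.65 V

Lower segment x·R_p = 54.02 MΩ; upper segment (1−x)·R_p = 37.38 MΩ.
(x·R_p) ‖ R_L = 39.50 MΩ.
Loaded-divider output: V_out = 11.0 × 0.5138 = 5.652 V.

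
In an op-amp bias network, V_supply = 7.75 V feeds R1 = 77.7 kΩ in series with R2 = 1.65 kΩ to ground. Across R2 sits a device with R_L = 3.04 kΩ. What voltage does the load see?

V_out ≈ 0.105 V

First combine the lower leg with the load: R2 ‖ R_L = 1.070 kΩ.
Voltage divider with the loaded lower leg: V_out = 7.75 × 1.070/(77.7 + 1.070) = 7.75 × 0.01358 = 0.1052 V.
(Unloaded it would be 0.161 V; the load pulls it down.)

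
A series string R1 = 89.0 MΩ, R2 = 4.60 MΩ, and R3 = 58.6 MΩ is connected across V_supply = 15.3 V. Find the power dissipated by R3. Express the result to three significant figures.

Series current I = V_supply/ΣR = 15.3/152.2 = 0.1005 µA.
V(R3) = I·R = 5.891 V; P = V·I = 5.891 × 0.1005 = 0.5922 µW.

P ≈ 0.592 µW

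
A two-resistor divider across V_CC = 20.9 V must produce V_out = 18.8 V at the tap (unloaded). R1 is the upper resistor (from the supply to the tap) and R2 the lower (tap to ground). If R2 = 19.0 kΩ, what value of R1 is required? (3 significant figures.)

R1 ≈ 2.12 kΩ

Required fraction k = V_out/V_CC = 0.8995.
So R1 = R2 · (V_CC/V_out − 1) = 19.0 × (20.9/18.8 − 1) = 19.0 × 0.1117 = 2.122 kΩ.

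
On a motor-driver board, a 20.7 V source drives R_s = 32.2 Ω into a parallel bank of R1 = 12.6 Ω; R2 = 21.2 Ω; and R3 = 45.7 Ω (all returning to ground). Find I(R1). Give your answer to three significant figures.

I ≈ 0.284 A

Parallel bank: R_p = 1/(1/12.6 + 1/21.2 + 1/45.7) = 6.738 Ω.
V_A = 20.7 × 6.738/38.94 = 3.582 V.
I(R1) = V_A / R1 = 3.582/12.6 = 0.2843 A.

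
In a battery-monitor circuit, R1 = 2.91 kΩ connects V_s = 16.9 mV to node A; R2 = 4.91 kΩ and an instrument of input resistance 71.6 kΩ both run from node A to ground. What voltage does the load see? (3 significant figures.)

R2 ‖ R_L = (4.91 × 71.6)/(4.91 + 71.6) = 4.595 kΩ.
Now apply the divider: V_out = 16.9 × 0.6123 = 10.35 mV.

V_out ≈ 10.3 mV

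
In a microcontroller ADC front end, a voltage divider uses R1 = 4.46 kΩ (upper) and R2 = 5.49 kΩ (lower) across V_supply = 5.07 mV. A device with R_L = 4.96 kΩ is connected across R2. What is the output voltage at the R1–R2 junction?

V_out ≈ 1.87 mV

The load sits in parallel with R2, giving an effective lower resistance R2' = R2·R_L/(R2+R_L) = 2.606 kΩ.
Now apply the divider: V_out = 5.07 × 0.3688 = 1.870 mV.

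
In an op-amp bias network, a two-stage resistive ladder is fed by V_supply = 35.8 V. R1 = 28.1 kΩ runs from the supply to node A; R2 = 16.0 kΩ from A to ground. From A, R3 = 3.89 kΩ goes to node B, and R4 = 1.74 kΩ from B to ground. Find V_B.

Node A sees R2 in parallel with the series input of stage 2, R3 + R4 = 5.630 kΩ.
R2 ‖ (R3+R4) = 4.165 kΩ.
First divider: V_A = V_supply · 4.165/(28.1 + 4.165) = 4.621 V.
Then the unloaded second divider: V_B = V_A × R4/(R3+R4) = 4.621 × 0.3091 = 1.428 V.

V_B ≈ 1.43 V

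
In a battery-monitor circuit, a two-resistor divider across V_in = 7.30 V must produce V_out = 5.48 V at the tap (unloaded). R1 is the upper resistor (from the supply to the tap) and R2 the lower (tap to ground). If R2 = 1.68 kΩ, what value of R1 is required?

R1 ≈ 0.558 kΩ

The divider ratio is R2/(R1+R2) = 5.48/7.30 = 0.7507.
Rearranging, R1 = R2·(1−k)/k = 1.68 × 0.3321 = 0.5580 kΩ.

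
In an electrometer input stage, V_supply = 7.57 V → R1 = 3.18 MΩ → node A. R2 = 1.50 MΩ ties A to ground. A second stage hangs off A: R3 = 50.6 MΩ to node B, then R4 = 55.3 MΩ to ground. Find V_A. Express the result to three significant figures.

Node A sees R2 in parallel with the series input of stage 2, R3 + R4 = 105.9 MΩ.
Effective lower resistance at A: R2 ‖ 105.9 = 1.479 MΩ.
V_A = 7.57 × 1.479/(3.18 + 1.479) = 2.403 V.

V_A ≈ 2.40 V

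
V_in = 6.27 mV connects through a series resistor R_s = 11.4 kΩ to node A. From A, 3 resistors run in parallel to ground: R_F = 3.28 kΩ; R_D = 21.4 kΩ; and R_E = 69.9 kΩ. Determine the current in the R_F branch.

Parallel bank: R_p = 1/(1/3.28 + 1/21.4 + 1/69.9) = 2.733 kΩ.
V_A = 6.27 × 2.733/14.13 = 1.212 mV.
Branch current I = V_A/R_F = 1.212/3.28 = 0.3696 µA.

I ≈ 0.370 µA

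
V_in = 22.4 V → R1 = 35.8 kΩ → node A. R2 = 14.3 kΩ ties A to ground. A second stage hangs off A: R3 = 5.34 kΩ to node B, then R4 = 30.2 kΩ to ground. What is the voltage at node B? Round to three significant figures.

Node A sees R2 in parallel with the series input of stage 2, R3 + R4 = 35.54 kΩ.
Effective lower resistance at A: R2 ‖ 35.54 = 10.20 kΩ.
So V_A = 22.4 × 0.2217 = 4.966 V.
Then the unloaded second divider: V_B = V_A × R4/(R3+R4) = 4.966 × 0.8497 = 4.220 V.

V_B ≈ 4.22 V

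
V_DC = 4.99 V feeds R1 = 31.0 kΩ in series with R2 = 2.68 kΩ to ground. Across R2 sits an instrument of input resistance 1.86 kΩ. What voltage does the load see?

V_out ≈ 0.171 V

The load sits in parallel with R2, giving an effective lower resistance R2' = R2·R_L/(R2+R_L) = 1.098 kΩ.
Now apply the divider: V_out = 4.99 × 0.03421 = 0.1707 V.
(Unloaded it would be 0.397 V; the load pulls it down.)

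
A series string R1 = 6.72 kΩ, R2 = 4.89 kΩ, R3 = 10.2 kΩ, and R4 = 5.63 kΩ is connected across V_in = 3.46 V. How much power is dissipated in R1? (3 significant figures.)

P ≈ 0.107 mW

The common current is I = 3.46/27.44 = 0.1261 mA.
P = I²R = 0.01590 × 6.72 = 0.1068 mW.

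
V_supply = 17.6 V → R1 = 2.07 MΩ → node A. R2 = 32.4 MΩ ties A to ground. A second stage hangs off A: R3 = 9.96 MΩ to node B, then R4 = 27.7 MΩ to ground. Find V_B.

Node A sees R2 in parallel with the series input of stage 2, R3 + R4 = 37.66 MΩ.
Effective lower resistance at A: R2 ‖ 37.66 = 17.42 MΩ.
So V_A = 17.6 × 0.8938 = 15.73 V.
Then the unloaded second divider: V_B = V_A × R4/(R3+R4) = 15.73 × 0.7355 = 11.57 V.

V_B ≈ 11.6 V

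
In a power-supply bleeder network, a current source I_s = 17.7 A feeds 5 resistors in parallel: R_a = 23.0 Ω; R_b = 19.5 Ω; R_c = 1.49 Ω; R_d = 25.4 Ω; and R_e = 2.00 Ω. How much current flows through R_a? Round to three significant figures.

ΣG = 1/23.0 + 1/19.5 + 1/1.49 + 1/25.4 + 1/2.00 = 1.305.
By the current-divider rule, I = I_s · G_k/ΣG = 17.7 × 0.03331 = 0.5896 A.

I ≈ 0.590 A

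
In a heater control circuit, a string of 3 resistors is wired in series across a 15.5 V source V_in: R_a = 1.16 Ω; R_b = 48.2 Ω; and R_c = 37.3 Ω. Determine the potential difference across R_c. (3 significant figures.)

Series total: ΣR = 1.16 + 48.2 + 37.3 = 86.66 Ω.
By the voltage-divider rule, V = 15.5 × 37.30/86.66 = 6.671 V.

V ≈ 6.67 V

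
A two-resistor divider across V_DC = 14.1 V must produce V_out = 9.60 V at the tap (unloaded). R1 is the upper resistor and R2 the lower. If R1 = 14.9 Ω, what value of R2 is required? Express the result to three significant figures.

R2 ≈ 31.8 Ω

Required fraction k = V_out/V_DC = 0.6809.
R2 = R1 · 0.6809/(1 − 0.6809) = 31.79 Ω.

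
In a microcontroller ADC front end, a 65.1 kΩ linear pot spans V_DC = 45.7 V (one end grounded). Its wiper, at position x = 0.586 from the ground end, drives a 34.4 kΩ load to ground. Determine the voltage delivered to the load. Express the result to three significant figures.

V_out ≈ 18.4 V

Lower segment x·R_p = 38.15 kΩ; upper segment (1−x)·R_p = 26.95 kΩ.
(x·R_p) ‖ R_L = 18.09 kΩ.
Loaded-divider output: V_out = 45.7 × 0.4016 = 18.35 V.
(Unloaded: V_out = x·V_DC = 26.8 V.)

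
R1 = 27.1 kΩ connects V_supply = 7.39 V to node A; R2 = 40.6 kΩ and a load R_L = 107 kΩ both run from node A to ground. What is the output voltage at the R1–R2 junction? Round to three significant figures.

R2 ‖ R_L = (40.6 × 107)/(40.6 + 107) = 29.43 kΩ.
Voltage divider with the loaded lower leg: V_out = 7.39 × 29.43/(27.1 + 29.43) = 7.39 × 0.5206 = 3.847 V.
(Unloaded it would be 4.43 V; the load pulls it down.)

V_out ≈ 3.85 V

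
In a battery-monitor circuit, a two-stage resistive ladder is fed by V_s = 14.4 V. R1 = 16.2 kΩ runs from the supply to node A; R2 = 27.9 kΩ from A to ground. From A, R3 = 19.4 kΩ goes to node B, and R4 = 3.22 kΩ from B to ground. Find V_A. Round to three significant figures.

V_A ≈ 6.27 V

Looking into the second stage from A: R3 + R4 = 22.62 kΩ appears in parallel with R2.
Effective lower resistance at A: R2 ‖ 22.62 = 12.49 kΩ.
V_A = 14.4 × 12.49/(16.2 + 12.49) = 6.270 V.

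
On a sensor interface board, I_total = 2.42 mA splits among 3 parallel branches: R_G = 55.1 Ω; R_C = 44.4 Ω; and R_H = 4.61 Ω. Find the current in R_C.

I ≈ 0.212 mA

Total conductance ΣG = 1/55.1 + 1/44.4 + 1/4.61 = 0.2576 (units of 1/Ω).
By the current-divider rule, I = I_total · G_k/ΣG = 2.42 × 0.08744 = 0.2116 mA.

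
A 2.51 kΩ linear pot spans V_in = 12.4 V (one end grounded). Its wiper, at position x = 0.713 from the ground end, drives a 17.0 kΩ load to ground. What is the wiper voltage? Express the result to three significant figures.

Lower segment x·R_p = 1.790 kΩ; upper segment (1−x)·R_p = 0.7204 kΩ.
R_L loads the lower segment: effective lower R = 1.619 kΩ.
Then V_out = V_in · 1.619/(0.7204 + 1.619) = 8.582 V.

V_out ≈ 8.58 V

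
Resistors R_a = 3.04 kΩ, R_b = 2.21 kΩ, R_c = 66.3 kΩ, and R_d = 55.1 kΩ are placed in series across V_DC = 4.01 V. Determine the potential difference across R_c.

ΣR = 3.04 + 2.21 + 66.3 + 55.1 = 126.7 kΩ.
By the voltage-divider rule, V = 4.01 × 66.30/126.7 = 2.099 V.

V ≈ 2.10 V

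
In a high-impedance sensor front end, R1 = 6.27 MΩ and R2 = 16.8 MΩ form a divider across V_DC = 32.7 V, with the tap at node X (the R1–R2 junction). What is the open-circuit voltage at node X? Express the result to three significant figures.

Open-circuit (no load on X): V_th = V_DC · R2/(R1 + R2) = 32.7 × 16.8/(6.270 + 16.8) = 23.81 V.

V_th ≈ 23.8 V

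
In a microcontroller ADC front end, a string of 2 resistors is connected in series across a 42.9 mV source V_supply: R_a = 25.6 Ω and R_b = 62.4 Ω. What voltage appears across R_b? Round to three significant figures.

V ≈ 30.4 mV

Series total: ΣR = 25.6 + 62.4 = 88.00 Ω.
By the voltage-divider rule, V = 42.9 × 62.40/88.00 = 30.42 mV.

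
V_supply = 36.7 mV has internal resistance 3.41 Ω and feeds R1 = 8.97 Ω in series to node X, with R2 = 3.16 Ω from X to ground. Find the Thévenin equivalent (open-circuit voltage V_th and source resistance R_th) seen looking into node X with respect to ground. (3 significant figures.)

V_th ≈ 7.46 mV, R_th ≈ 2.52 Ω

R1' = 3.41 + 8.97 = 12.38 Ω (source resistance + R1).
Open-circuit (no load on X): V_th = V_supply · R2/(R1' + R2) = 36.7 × 3.16/(12.38 + 3.16) = 7.463 mV.
Zeroing V_supply shorts the top of R1' to ground, so R_th = R1' ‖ R2 = 2.517 Ω.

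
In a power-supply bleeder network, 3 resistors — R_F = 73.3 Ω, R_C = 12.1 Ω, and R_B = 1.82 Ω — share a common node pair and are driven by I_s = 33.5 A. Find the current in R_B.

ΣG = 1/73.3 + 1/12.1 + 1/1.82 = 0.6457.
R_B takes the fraction G_k/ΣG = 0.5495/0.6457 = 0.8509, so I = 33.5 × 0.8509 = 28.50 A.

I ≈ 28.5 A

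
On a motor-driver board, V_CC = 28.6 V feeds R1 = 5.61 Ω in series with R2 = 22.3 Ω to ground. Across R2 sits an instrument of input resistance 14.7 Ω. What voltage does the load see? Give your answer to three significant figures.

The load sits in parallel with R2, giving an effective lower resistance R2' = R2·R_L/(R2+R_L) = 8.860 Ω.
Now apply the divider: V_out = 28.6 × 0.6123 = 17.51 V.
(Unloaded it would be 22.9 V; the load pulls it down.)

V_out ≈ 17.5 V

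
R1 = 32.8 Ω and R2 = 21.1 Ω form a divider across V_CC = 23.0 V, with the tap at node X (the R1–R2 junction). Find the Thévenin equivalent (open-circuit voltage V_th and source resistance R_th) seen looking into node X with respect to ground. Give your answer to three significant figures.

With X open, the divider is unloaded: V_th = 23.0 × 21.1/53.90 = 9.004 V.
Zeroing V_CC shorts the top of R1 to ground, so R_th = R1 ‖ R2 = 12.84 Ω.

V_th ≈ 9.00 V, R_th ≈ 12.8 Ω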